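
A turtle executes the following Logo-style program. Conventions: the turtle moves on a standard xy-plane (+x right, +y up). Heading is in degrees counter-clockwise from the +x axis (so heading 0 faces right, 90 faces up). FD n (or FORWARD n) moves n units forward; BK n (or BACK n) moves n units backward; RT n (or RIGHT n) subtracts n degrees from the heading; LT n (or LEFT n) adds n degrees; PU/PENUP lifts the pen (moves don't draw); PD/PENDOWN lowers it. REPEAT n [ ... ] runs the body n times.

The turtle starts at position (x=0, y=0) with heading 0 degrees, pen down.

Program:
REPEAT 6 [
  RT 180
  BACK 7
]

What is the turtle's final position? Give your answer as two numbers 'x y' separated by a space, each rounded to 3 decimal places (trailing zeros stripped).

Answer: 0 0

Derivation:
Executing turtle program step by step:
Start: pos=(0,0), heading=0, pen down
REPEAT 6 [
  -- iteration 1/6 --
  RT 180: heading 0 -> 180
  BK 7: (0,0) -> (7,0) [heading=180, draw]
  -- iteration 2/6 --
  RT 180: heading 180 -> 0
  BK 7: (7,0) -> (0,0) [heading=0, draw]
  -- iteration 3/6 --
  RT 180: heading 0 -> 180
  BK 7: (0,0) -> (7,0) [heading=180, draw]
  -- iteration 4/6 --
  RT 180: heading 180 -> 0
  BK 7: (7,0) -> (0,0) [heading=0, draw]
  -- iteration 5/6 --
  RT 180: heading 0 -> 180
  BK 7: (0,0) -> (7,0) [heading=180, draw]
  -- iteration 6/6 --
  RT 180: heading 180 -> 0
  BK 7: (7,0) -> (0,0) [heading=0, draw]
]
Final: pos=(0,0), heading=0, 6 segment(s) drawn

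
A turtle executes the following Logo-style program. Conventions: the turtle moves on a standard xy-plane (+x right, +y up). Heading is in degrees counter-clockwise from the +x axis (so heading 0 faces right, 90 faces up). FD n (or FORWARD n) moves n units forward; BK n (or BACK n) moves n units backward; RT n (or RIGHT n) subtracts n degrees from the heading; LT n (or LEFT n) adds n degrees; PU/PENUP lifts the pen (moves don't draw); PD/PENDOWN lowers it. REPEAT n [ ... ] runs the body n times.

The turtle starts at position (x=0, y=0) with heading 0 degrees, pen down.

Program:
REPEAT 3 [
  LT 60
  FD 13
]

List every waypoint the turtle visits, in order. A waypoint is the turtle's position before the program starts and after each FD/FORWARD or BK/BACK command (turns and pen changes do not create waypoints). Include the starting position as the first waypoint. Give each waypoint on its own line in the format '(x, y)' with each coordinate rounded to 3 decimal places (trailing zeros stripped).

Executing turtle program step by step:
Start: pos=(0,0), heading=0, pen down
REPEAT 3 [
  -- iteration 1/3 --
  LT 60: heading 0 -> 60
  FD 13: (0,0) -> (6.5,11.258) [heading=60, draw]
  -- iteration 2/3 --
  LT 60: heading 60 -> 120
  FD 13: (6.5,11.258) -> (0,22.517) [heading=120, draw]
  -- iteration 3/3 --
  LT 60: heading 120 -> 180
  FD 13: (0,22.517) -> (-13,22.517) [heading=180, draw]
]
Final: pos=(-13,22.517), heading=180, 3 segment(s) drawn
Waypoints (4 total):
(0, 0)
(6.5, 11.258)
(0, 22.517)
(-13, 22.517)

Answer: (0, 0)
(6.5, 11.258)
(0, 22.517)
(-13, 22.517)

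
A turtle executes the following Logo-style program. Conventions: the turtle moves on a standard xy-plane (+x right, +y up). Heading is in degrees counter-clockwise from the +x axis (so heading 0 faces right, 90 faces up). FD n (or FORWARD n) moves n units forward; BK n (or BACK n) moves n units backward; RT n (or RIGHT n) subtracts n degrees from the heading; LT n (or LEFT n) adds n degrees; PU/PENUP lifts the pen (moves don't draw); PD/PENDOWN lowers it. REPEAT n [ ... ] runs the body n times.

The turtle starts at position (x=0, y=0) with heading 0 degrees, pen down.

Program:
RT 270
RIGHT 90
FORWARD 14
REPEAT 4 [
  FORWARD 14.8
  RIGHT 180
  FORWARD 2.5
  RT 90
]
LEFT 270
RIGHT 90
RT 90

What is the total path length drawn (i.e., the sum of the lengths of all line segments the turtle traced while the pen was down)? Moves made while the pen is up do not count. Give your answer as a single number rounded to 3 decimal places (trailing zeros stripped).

Executing turtle program step by step:
Start: pos=(0,0), heading=0, pen down
RT 270: heading 0 -> 90
RT 90: heading 90 -> 0
FD 14: (0,0) -> (14,0) [heading=0, draw]
REPEAT 4 [
  -- iteration 1/4 --
  FD 14.8: (14,0) -> (28.8,0) [heading=0, draw]
  RT 180: heading 0 -> 180
  FD 2.5: (28.8,0) -> (26.3,0) [heading=180, draw]
  RT 90: heading 180 -> 90
  -- iteration 2/4 --
  FD 14.8: (26.3,0) -> (26.3,14.8) [heading=90, draw]
  RT 180: heading 90 -> 270
  FD 2.5: (26.3,14.8) -> (26.3,12.3) [heading=270, draw]
  RT 90: heading 270 -> 180
  -- iteration 3/4 --
  FD 14.8: (26.3,12.3) -> (11.5,12.3) [heading=180, draw]
  RT 180: heading 180 -> 0
  FD 2.5: (11.5,12.3) -> (14,12.3) [heading=0, draw]
  RT 90: heading 0 -> 270
  -- iteration 4/4 --
  FD 14.8: (14,12.3) -> (14,-2.5) [heading=270, draw]
  RT 180: heading 270 -> 90
  FD 2.5: (14,-2.5) -> (14,0) [heading=90, draw]
  RT 90: heading 90 -> 0
]
LT 270: heading 0 -> 270
RT 90: heading 270 -> 180
RT 90: heading 180 -> 90
Final: pos=(14,0), heading=90, 9 segment(s) drawn

Segment lengths:
  seg 1: (0,0) -> (14,0), length = 14
  seg 2: (14,0) -> (28.8,0), length = 14.8
  seg 3: (28.8,0) -> (26.3,0), length = 2.5
  seg 4: (26.3,0) -> (26.3,14.8), length = 14.8
  seg 5: (26.3,14.8) -> (26.3,12.3), length = 2.5
  seg 6: (26.3,12.3) -> (11.5,12.3), length = 14.8
  seg 7: (11.5,12.3) -> (14,12.3), length = 2.5
  seg 8: (14,12.3) -> (14,-2.5), length = 14.8
  seg 9: (14,-2.5) -> (14,0), length = 2.5
Total = 83.2

Answer: 83.2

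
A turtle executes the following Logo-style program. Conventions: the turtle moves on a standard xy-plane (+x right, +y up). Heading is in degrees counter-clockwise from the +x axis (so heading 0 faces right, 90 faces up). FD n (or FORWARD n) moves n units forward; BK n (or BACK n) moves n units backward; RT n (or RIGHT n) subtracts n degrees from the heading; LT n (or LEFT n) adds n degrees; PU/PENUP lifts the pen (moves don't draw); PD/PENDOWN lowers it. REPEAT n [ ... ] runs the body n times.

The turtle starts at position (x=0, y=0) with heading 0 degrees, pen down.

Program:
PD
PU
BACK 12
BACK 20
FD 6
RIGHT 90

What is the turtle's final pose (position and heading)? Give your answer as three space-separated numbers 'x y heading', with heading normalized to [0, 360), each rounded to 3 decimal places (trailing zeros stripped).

Answer: -26 0 270

Derivation:
Executing turtle program step by step:
Start: pos=(0,0), heading=0, pen down
PD: pen down
PU: pen up
BK 12: (0,0) -> (-12,0) [heading=0, move]
BK 20: (-12,0) -> (-32,0) [heading=0, move]
FD 6: (-32,0) -> (-26,0) [heading=0, move]
RT 90: heading 0 -> 270
Final: pos=(-26,0), heading=270, 0 segment(s) drawn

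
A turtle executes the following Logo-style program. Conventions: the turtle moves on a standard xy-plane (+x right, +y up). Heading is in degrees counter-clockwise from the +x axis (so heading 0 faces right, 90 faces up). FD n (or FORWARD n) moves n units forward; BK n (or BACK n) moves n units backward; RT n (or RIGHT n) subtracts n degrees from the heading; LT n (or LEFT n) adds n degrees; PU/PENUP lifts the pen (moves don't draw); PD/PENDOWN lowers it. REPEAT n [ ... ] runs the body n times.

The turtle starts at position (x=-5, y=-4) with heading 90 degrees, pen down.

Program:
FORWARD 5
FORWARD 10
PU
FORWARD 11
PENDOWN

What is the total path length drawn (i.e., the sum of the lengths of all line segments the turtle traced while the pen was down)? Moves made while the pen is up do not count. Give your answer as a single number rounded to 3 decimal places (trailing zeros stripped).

Answer: 15

Derivation:
Executing turtle program step by step:
Start: pos=(-5,-4), heading=90, pen down
FD 5: (-5,-4) -> (-5,1) [heading=90, draw]
FD 10: (-5,1) -> (-5,11) [heading=90, draw]
PU: pen up
FD 11: (-5,11) -> (-5,22) [heading=90, move]
PD: pen down
Final: pos=(-5,22), heading=90, 2 segment(s) drawn

Segment lengths:
  seg 1: (-5,-4) -> (-5,1), length = 5
  seg 2: (-5,1) -> (-5,11), length = 10
Total = 15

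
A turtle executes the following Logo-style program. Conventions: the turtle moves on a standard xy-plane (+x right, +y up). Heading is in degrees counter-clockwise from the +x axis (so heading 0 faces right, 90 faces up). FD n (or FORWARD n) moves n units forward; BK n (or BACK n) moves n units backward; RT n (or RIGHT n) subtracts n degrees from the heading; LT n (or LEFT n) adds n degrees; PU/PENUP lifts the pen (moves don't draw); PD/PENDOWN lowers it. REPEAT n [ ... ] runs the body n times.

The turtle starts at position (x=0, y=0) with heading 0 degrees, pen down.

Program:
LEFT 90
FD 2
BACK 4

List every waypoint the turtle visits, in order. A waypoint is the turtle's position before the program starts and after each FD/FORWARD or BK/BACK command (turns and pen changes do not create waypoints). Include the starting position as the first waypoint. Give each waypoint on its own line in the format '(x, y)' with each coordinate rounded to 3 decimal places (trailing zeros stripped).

Executing turtle program step by step:
Start: pos=(0,0), heading=0, pen down
LT 90: heading 0 -> 90
FD 2: (0,0) -> (0,2) [heading=90, draw]
BK 4: (0,2) -> (0,-2) [heading=90, draw]
Final: pos=(0,-2), heading=90, 2 segment(s) drawn
Waypoints (3 total):
(0, 0)
(0, 2)
(0, -2)

Answer: (0, 0)
(0, 2)
(0, -2)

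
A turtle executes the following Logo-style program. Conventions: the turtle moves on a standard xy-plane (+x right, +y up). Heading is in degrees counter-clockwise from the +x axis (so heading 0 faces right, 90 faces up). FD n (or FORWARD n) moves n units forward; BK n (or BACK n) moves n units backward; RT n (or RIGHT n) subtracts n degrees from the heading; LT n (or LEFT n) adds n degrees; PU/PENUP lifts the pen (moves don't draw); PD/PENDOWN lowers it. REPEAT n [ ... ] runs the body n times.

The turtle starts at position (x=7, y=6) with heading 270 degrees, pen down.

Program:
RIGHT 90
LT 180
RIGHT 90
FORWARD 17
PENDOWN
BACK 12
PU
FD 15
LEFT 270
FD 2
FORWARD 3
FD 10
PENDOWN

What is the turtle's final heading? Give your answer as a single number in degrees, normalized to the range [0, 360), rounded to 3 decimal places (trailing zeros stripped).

Answer: 180

Derivation:
Executing turtle program step by step:
Start: pos=(7,6), heading=270, pen down
RT 90: heading 270 -> 180
LT 180: heading 180 -> 0
RT 90: heading 0 -> 270
FD 17: (7,6) -> (7,-11) [heading=270, draw]
PD: pen down
BK 12: (7,-11) -> (7,1) [heading=270, draw]
PU: pen up
FD 15: (7,1) -> (7,-14) [heading=270, move]
LT 270: heading 270 -> 180
FD 2: (7,-14) -> (5,-14) [heading=180, move]
FD 3: (5,-14) -> (2,-14) [heading=180, move]
FD 10: (2,-14) -> (-8,-14) [heading=180, move]
PD: pen down
Final: pos=(-8,-14), heading=180, 2 segment(s) drawn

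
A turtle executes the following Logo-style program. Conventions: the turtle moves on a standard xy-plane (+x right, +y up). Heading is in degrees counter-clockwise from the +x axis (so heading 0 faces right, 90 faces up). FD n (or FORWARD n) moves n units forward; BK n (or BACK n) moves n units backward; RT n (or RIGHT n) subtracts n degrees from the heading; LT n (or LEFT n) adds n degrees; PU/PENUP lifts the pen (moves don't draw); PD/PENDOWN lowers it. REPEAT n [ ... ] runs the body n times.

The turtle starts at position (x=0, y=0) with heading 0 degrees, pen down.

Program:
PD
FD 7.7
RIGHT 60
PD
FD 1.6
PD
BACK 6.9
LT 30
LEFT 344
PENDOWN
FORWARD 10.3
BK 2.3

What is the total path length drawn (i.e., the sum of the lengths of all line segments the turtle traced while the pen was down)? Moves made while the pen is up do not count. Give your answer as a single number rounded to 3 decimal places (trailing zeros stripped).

Executing turtle program step by step:
Start: pos=(0,0), heading=0, pen down
PD: pen down
FD 7.7: (0,0) -> (7.7,0) [heading=0, draw]
RT 60: heading 0 -> 300
PD: pen down
FD 1.6: (7.7,0) -> (8.5,-1.386) [heading=300, draw]
PD: pen down
BK 6.9: (8.5,-1.386) -> (5.05,4.59) [heading=300, draw]
LT 30: heading 300 -> 330
LT 344: heading 330 -> 314
PD: pen down
FD 10.3: (5.05,4.59) -> (12.205,-2.819) [heading=314, draw]
BK 2.3: (12.205,-2.819) -> (10.607,-1.165) [heading=314, draw]
Final: pos=(10.607,-1.165), heading=314, 5 segment(s) drawn

Segment lengths:
  seg 1: (0,0) -> (7.7,0), length = 7.7
  seg 2: (7.7,0) -> (8.5,-1.386), length = 1.6
  seg 3: (8.5,-1.386) -> (5.05,4.59), length = 6.9
  seg 4: (5.05,4.59) -> (12.205,-2.819), length = 10.3
  seg 5: (12.205,-2.819) -> (10.607,-1.165), length = 2.3
Total = 28.8

Answer: 28.8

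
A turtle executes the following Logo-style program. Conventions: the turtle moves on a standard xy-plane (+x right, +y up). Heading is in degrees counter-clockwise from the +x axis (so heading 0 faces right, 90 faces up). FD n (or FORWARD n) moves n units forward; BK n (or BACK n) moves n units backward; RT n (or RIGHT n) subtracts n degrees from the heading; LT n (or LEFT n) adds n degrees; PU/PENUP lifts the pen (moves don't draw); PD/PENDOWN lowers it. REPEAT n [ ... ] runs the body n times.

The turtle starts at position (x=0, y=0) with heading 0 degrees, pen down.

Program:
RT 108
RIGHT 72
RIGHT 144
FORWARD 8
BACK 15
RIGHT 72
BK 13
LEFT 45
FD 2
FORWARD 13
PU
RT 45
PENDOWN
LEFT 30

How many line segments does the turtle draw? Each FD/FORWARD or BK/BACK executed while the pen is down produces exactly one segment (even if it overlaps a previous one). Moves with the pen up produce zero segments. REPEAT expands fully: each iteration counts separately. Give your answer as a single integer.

Answer: 5

Derivation:
Executing turtle program step by step:
Start: pos=(0,0), heading=0, pen down
RT 108: heading 0 -> 252
RT 72: heading 252 -> 180
RT 144: heading 180 -> 36
FD 8: (0,0) -> (6.472,4.702) [heading=36, draw]
BK 15: (6.472,4.702) -> (-5.663,-4.114) [heading=36, draw]
RT 72: heading 36 -> 324
BK 13: (-5.663,-4.114) -> (-16.18,3.527) [heading=324, draw]
LT 45: heading 324 -> 9
FD 2: (-16.18,3.527) -> (-14.205,3.84) [heading=9, draw]
FD 13: (-14.205,3.84) -> (-1.365,5.873) [heading=9, draw]
PU: pen up
RT 45: heading 9 -> 324
PD: pen down
LT 30: heading 324 -> 354
Final: pos=(-1.365,5.873), heading=354, 5 segment(s) drawn
Segments drawn: 5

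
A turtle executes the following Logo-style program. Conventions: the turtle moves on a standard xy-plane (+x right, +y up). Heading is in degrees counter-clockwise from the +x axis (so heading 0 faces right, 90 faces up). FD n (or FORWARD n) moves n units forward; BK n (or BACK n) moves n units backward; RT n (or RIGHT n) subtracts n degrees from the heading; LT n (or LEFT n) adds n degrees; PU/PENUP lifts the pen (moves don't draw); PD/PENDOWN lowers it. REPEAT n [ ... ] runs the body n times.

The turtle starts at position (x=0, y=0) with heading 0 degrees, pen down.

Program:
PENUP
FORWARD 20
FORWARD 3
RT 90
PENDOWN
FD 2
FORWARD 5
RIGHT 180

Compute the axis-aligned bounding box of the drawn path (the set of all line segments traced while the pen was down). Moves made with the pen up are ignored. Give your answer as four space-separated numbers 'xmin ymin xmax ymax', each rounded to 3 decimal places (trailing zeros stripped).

Answer: 23 -7 23 0

Derivation:
Executing turtle program step by step:
Start: pos=(0,0), heading=0, pen down
PU: pen up
FD 20: (0,0) -> (20,0) [heading=0, move]
FD 3: (20,0) -> (23,0) [heading=0, move]
RT 90: heading 0 -> 270
PD: pen down
FD 2: (23,0) -> (23,-2) [heading=270, draw]
FD 5: (23,-2) -> (23,-7) [heading=270, draw]
RT 180: heading 270 -> 90
Final: pos=(23,-7), heading=90, 2 segment(s) drawn

Segment endpoints: x in {23}, y in {-7, -2, 0}
xmin=23, ymin=-7, xmax=23, ymax=0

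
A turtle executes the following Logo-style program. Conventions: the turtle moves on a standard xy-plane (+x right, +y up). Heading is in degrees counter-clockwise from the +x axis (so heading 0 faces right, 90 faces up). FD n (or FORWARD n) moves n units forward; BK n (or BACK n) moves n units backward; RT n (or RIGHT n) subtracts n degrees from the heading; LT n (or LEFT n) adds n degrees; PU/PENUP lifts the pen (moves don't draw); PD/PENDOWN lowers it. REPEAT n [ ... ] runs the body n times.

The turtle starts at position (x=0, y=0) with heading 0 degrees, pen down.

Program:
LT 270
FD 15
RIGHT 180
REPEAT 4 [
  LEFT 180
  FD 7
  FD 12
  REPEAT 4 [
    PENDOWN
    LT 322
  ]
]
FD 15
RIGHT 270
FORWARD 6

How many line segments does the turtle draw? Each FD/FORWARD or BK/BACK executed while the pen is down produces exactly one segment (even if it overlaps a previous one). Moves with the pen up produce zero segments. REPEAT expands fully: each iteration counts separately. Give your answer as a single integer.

Answer: 11

Derivation:
Executing turtle program step by step:
Start: pos=(0,0), heading=0, pen down
LT 270: heading 0 -> 270
FD 15: (0,0) -> (0,-15) [heading=270, draw]
RT 180: heading 270 -> 90
REPEAT 4 [
  -- iteration 1/4 --
  LT 180: heading 90 -> 270
  FD 7: (0,-15) -> (0,-22) [heading=270, draw]
  FD 12: (0,-22) -> (0,-34) [heading=270, draw]
  REPEAT 4 [
    -- iteration 1/4 --
    PD: pen down
    LT 322: heading 270 -> 232
    -- iteration 2/4 --
    PD: pen down
    LT 322: heading 232 -> 194
    -- iteration 3/4 --
    PD: pen down
    LT 322: heading 194 -> 156
    -- iteration 4/4 --
    PD: pen down
    LT 322: heading 156 -> 118
  ]
  -- iteration 2/4 --
  LT 180: heading 118 -> 298
  FD 7: (0,-34) -> (3.286,-40.181) [heading=298, draw]
  FD 12: (3.286,-40.181) -> (8.92,-50.776) [heading=298, draw]
  REPEAT 4 [
    -- iteration 1/4 --
    PD: pen down
    LT 322: heading 298 -> 260
    -- iteration 2/4 --
    PD: pen down
    LT 322: heading 260 -> 222
    -- iteration 3/4 --
    PD: pen down
    LT 322: heading 222 -> 184
    -- iteration 4/4 --
    PD: pen down
    LT 322: heading 184 -> 146
  ]
  -- iteration 3/4 --
  LT 180: heading 146 -> 326
  FD 7: (8.92,-50.776) -> (14.723,-54.69) [heading=326, draw]
  FD 12: (14.723,-54.69) -> (24.672,-61.401) [heading=326, draw]
  REPEAT 4 [
    -- iteration 1/4 --
    PD: pen down
    LT 322: heading 326 -> 288
    -- iteration 2/4 --
    PD: pen down
    LT 322: heading 288 -> 250
    -- iteration 3/4 --
    PD: pen down
    LT 322: heading 250 -> 212
    -- iteration 4/4 --
    PD: pen down
    LT 322: heading 212 -> 174
  ]
  -- iteration 4/4 --
  LT 180: heading 174 -> 354
  FD 7: (24.672,-61.401) -> (31.633,-62.132) [heading=354, draw]
  FD 12: (31.633,-62.132) -> (43.568,-63.387) [heading=354, draw]
  REPEAT 4 [
    -- iteration 1/4 --
    PD: pen down
    LT 322: heading 354 -> 316
    -- iteration 2/4 --
    PD: pen down
    LT 322: heading 316 -> 278
    -- iteration 3/4 --
    PD: pen down
    LT 322: heading 278 -> 240
    -- iteration 4/4 --
    PD: pen down
    LT 322: heading 240 -> 202
  ]
]
FD 15: (43.568,-63.387) -> (29.66,-69.006) [heading=202, draw]
RT 270: heading 202 -> 292
FD 6: (29.66,-69.006) -> (31.907,-74.569) [heading=292, draw]
Final: pos=(31.907,-74.569), heading=292, 11 segment(s) drawn
Segments drawn: 11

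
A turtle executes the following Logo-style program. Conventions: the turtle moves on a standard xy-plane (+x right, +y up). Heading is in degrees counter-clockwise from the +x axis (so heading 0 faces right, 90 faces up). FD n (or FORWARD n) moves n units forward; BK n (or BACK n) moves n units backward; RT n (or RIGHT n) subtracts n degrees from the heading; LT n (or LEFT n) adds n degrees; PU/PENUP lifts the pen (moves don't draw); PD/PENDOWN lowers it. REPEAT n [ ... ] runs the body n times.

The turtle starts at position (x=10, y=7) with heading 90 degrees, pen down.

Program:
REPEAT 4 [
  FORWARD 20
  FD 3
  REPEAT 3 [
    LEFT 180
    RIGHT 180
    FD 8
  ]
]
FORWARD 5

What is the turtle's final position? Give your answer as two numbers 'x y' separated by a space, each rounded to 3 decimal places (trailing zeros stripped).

Answer: 10 200

Derivation:
Executing turtle program step by step:
Start: pos=(10,7), heading=90, pen down
REPEAT 4 [
  -- iteration 1/4 --
  FD 20: (10,7) -> (10,27) [heading=90, draw]
  FD 3: (10,27) -> (10,30) [heading=90, draw]
  REPEAT 3 [
    -- iteration 1/3 --
    LT 180: heading 90 -> 270
    RT 180: heading 270 -> 90
    FD 8: (10,30) -> (10,38) [heading=90, draw]
    -- iteration 2/3 --
    LT 180: heading 90 -> 270
    RT 180: heading 270 -> 90
    FD 8: (10,38) -> (10,46) [heading=90, draw]
    -- iteration 3/3 --
    LT 180: heading 90 -> 270
    RT 180: heading 270 -> 90
    FD 8: (10,46) -> (10,54) [heading=90, draw]
  ]
  -- iteration 2/4 --
  FD 20: (10,54) -> (10,74) [heading=90, draw]
  FD 3: (10,74) -> (10,77) [heading=90, draw]
  REPEAT 3 [
    -- iteration 1/3 --
    LT 180: heading 90 -> 270
    RT 180: heading 270 -> 90
    FD 8: (10,77) -> (10,85) [heading=90, draw]
    -- iteration 2/3 --
    LT 180: heading 90 -> 270
    RT 180: heading 270 -> 90
    FD 8: (10,85) -> (10,93) [heading=90, draw]
    -- iteration 3/3 --
    LT 180: heading 90 -> 270
    RT 180: heading 270 -> 90
    FD 8: (10,93) -> (10,101) [heading=90, draw]
  ]
  -- iteration 3/4 --
  FD 20: (10,101) -> (10,121) [heading=90, draw]
  FD 3: (10,121) -> (10,124) [heading=90, draw]
  REPEAT 3 [
    -- iteration 1/3 --
    LT 180: heading 90 -> 270
    RT 180: heading 270 -> 90
    FD 8: (10,124) -> (10,132) [heading=90, draw]
    -- iteration 2/3 --
    LT 180: heading 90 -> 270
    RT 180: heading 270 -> 90
    FD 8: (10,132) -> (10,140) [heading=90, draw]
    -- iteration 3/3 --
    LT 180: heading 90 -> 270
    RT 180: heading 270 -> 90
    FD 8: (10,140) -> (10,148) [heading=90, draw]
  ]
  -- iteration 4/4 --
  FD 20: (10,148) -> (10,168) [heading=90, draw]
  FD 3: (10,168) -> (10,171) [heading=90, draw]
  REPEAT 3 [
    -- iteration 1/3 --
    LT 180: heading 90 -> 270
    RT 180: heading 270 -> 90
    FD 8: (10,171) -> (10,179) [heading=90, draw]
    -- iteration 2/3 --
    LT 180: heading 90 -> 270
    RT 180: heading 270 -> 90
    FD 8: (10,179) -> (10,187) [heading=90, draw]
    -- iteration 3/3 --
    LT 180: heading 90 -> 270
    RT 180: heading 270 -> 90
    FD 8: (10,187) -> (10,195) [heading=90, draw]
  ]
]
FD 5: (10,195) -> (10,200) [heading=90, draw]
Final: pos=(10,200), heading=90, 21 segment(s) drawn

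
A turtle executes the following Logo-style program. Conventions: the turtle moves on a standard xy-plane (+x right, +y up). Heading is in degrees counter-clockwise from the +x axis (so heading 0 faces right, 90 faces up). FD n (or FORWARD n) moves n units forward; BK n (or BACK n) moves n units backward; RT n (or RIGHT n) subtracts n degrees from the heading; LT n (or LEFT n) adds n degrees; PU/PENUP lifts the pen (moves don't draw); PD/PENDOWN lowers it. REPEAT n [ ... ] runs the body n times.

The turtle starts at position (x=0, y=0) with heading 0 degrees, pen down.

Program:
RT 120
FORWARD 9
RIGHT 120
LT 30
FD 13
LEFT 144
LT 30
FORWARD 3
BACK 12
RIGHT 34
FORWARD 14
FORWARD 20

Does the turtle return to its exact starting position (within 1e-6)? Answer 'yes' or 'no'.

Answer: no

Derivation:
Executing turtle program step by step:
Start: pos=(0,0), heading=0, pen down
RT 120: heading 0 -> 240
FD 9: (0,0) -> (-4.5,-7.794) [heading=240, draw]
RT 120: heading 240 -> 120
LT 30: heading 120 -> 150
FD 13: (-4.5,-7.794) -> (-15.758,-1.294) [heading=150, draw]
LT 144: heading 150 -> 294
LT 30: heading 294 -> 324
FD 3: (-15.758,-1.294) -> (-13.331,-3.058) [heading=324, draw]
BK 12: (-13.331,-3.058) -> (-23.039,3.996) [heading=324, draw]
RT 34: heading 324 -> 290
FD 14: (-23.039,3.996) -> (-18.251,-9.16) [heading=290, draw]
FD 20: (-18.251,-9.16) -> (-11.411,-27.954) [heading=290, draw]
Final: pos=(-11.411,-27.954), heading=290, 6 segment(s) drawn

Start position: (0, 0)
Final position: (-11.411, -27.954)
Distance = 30.193; >= 1e-6 -> NOT closed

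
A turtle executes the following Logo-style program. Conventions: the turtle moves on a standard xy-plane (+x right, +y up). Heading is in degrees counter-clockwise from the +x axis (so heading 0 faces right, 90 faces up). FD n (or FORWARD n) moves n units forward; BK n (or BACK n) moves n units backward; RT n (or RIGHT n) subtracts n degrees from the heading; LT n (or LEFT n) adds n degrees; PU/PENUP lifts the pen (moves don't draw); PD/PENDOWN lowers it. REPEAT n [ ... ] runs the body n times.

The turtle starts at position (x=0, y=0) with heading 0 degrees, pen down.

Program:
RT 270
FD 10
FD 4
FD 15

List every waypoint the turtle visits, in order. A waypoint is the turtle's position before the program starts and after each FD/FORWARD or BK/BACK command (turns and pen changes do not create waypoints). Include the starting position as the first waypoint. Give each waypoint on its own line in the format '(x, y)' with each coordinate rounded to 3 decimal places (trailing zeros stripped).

Answer: (0, 0)
(0, 10)
(0, 14)
(0, 29)

Derivation:
Executing turtle program step by step:
Start: pos=(0,0), heading=0, pen down
RT 270: heading 0 -> 90
FD 10: (0,0) -> (0,10) [heading=90, draw]
FD 4: (0,10) -> (0,14) [heading=90, draw]
FD 15: (0,14) -> (0,29) [heading=90, draw]
Final: pos=(0,29), heading=90, 3 segment(s) drawn
Waypoints (4 total):
(0, 0)
(0, 10)
(0, 14)
(0, 29)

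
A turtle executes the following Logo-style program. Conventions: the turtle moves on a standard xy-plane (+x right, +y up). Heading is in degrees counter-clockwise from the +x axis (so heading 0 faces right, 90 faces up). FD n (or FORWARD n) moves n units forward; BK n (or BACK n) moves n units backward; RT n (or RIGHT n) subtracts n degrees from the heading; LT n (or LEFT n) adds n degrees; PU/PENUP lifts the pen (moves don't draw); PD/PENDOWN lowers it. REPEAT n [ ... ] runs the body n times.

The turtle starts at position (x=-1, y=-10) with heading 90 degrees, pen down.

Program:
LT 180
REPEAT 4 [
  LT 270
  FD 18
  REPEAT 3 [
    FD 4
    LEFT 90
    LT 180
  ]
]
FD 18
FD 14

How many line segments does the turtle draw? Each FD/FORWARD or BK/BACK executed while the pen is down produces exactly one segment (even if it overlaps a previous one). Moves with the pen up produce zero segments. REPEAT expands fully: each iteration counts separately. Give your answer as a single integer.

Answer: 18

Derivation:
Executing turtle program step by step:
Start: pos=(-1,-10), heading=90, pen down
LT 180: heading 90 -> 270
REPEAT 4 [
  -- iteration 1/4 --
  LT 270: heading 270 -> 180
  FD 18: (-1,-10) -> (-19,-10) [heading=180, draw]
  REPEAT 3 [
    -- iteration 1/3 --
    FD 4: (-19,-10) -> (-23,-10) [heading=180, draw]
    LT 90: heading 180 -> 270
    LT 180: heading 270 -> 90
    -- iteration 2/3 --
    FD 4: (-23,-10) -> (-23,-6) [heading=90, draw]
    LT 90: heading 90 -> 180
    LT 180: heading 180 -> 0
    -- iteration 3/3 --
    FD 4: (-23,-6) -> (-19,-6) [heading=0, draw]
    LT 90: heading 0 -> 90
    LT 180: heading 90 -> 270
  ]
  -- iteration 2/4 --
  LT 270: heading 270 -> 180
  FD 18: (-19,-6) -> (-37,-6) [heading=180, draw]
  REPEAT 3 [
    -- iteration 1/3 --
    FD 4: (-37,-6) -> (-41,-6) [heading=180, draw]
    LT 90: heading 180 -> 270
    LT 180: heading 270 -> 90
    -- iteration 2/3 --
    FD 4: (-41,-6) -> (-41,-2) [heading=90, draw]
    LT 90: heading 90 -> 180
    LT 180: heading 180 -> 0
    -- iteration 3/3 --
    FD 4: (-41,-2) -> (-37,-2) [heading=0, draw]
    LT 90: heading 0 -> 90
    LT 180: heading 90 -> 270
  ]
  -- iteration 3/4 --
  LT 270: heading 270 -> 180
  FD 18: (-37,-2) -> (-55,-2) [heading=180, draw]
  REPEAT 3 [
    -- iteration 1/3 --
    FD 4: (-55,-2) -> (-59,-2) [heading=180, draw]
    LT 90: heading 180 -> 270
    LT 180: heading 270 -> 90
    -- iteration 2/3 --
    FD 4: (-59,-2) -> (-59,2) [heading=90, draw]
    LT 90: heading 90 -> 180
    LT 180: heading 180 -> 0
    -- iteration 3/3 --
    FD 4: (-59,2) -> (-55,2) [heading=0, draw]
    LT 90: heading 0 -> 90
    LT 180: heading 90 -> 270
  ]
  -- iteration 4/4 --
  LT 270: heading 270 -> 180
  FD 18: (-55,2) -> (-73,2) [heading=180, draw]
  REPEAT 3 [
    -- iteration 1/3 --
    FD 4: (-73,2) -> (-77,2) [heading=180, draw]
    LT 90: heading 180 -> 270
    LT 180: heading 270 -> 90
    -- iteration 2/3 --
    FD 4: (-77,2) -> (-77,6) [heading=90, draw]
    LT 90: heading 90 -> 180
    LT 180: heading 180 -> 0
    -- iteration 3/3 --
    FD 4: (-77,6) -> (-73,6) [heading=0, draw]
    LT 90: heading 0 -> 90
    LT 180: heading 90 -> 270
  ]
]
FD 18: (-73,6) -> (-73,-12) [heading=270, draw]
FD 14: (-73,-12) -> (-73,-26) [heading=270, draw]
Final: pos=(-73,-26), heading=270, 18 segment(s) drawn
Segments drawn: 18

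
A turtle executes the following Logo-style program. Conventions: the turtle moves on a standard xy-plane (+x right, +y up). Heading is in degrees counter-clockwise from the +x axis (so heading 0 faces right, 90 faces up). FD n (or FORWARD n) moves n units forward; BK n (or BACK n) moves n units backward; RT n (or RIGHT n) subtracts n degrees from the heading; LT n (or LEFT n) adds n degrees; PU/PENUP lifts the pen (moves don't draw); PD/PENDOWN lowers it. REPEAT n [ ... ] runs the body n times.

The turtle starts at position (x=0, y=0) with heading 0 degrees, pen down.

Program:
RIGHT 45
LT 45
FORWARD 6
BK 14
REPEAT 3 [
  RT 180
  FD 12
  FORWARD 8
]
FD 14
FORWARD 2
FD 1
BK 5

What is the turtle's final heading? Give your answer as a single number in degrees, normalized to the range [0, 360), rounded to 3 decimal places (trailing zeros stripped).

Executing turtle program step by step:
Start: pos=(0,0), heading=0, pen down
RT 45: heading 0 -> 315
LT 45: heading 315 -> 0
FD 6: (0,0) -> (6,0) [heading=0, draw]
BK 14: (6,0) -> (-8,0) [heading=0, draw]
REPEAT 3 [
  -- iteration 1/3 --
  RT 180: heading 0 -> 180
  FD 12: (-8,0) -> (-20,0) [heading=180, draw]
  FD 8: (-20,0) -> (-28,0) [heading=180, draw]
  -- iteration 2/3 --
  RT 180: heading 180 -> 0
  FD 12: (-28,0) -> (-16,0) [heading=0, draw]
  FD 8: (-16,0) -> (-8,0) [heading=0, draw]
  -- iteration 3/3 --
  RT 180: heading 0 -> 180
  FD 12: (-8,0) -> (-20,0) [heading=180, draw]
  FD 8: (-20,0) -> (-28,0) [heading=180, draw]
]
FD 14: (-28,0) -> (-42,0) [heading=180, draw]
FD 2: (-42,0) -> (-44,0) [heading=180, draw]
FD 1: (-44,0) -> (-45,0) [heading=180, draw]
BK 5: (-45,0) -> (-40,0) [heading=180, draw]
Final: pos=(-40,0), heading=180, 12 segment(s) drawn

Answer: 180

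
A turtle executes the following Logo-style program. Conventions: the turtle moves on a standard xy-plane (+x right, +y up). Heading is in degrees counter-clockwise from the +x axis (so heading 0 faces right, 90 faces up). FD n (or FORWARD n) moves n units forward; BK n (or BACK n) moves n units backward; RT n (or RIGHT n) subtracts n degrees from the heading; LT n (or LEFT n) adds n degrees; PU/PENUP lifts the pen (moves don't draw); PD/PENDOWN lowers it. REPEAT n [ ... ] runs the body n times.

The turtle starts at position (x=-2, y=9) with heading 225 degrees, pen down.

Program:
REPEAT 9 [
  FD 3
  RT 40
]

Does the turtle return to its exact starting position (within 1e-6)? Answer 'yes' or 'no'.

Executing turtle program step by step:
Start: pos=(-2,9), heading=225, pen down
REPEAT 9 [
  -- iteration 1/9 --
  FD 3: (-2,9) -> (-4.121,6.879) [heading=225, draw]
  RT 40: heading 225 -> 185
  -- iteration 2/9 --
  FD 3: (-4.121,6.879) -> (-7.11,6.617) [heading=185, draw]
  RT 40: heading 185 -> 145
  -- iteration 3/9 --
  FD 3: (-7.11,6.617) -> (-9.567,8.338) [heading=145, draw]
  RT 40: heading 145 -> 105
  -- iteration 4/9 --
  FD 3: (-9.567,8.338) -> (-10.344,11.236) [heading=105, draw]
  RT 40: heading 105 -> 65
  -- iteration 5/9 --
  FD 3: (-10.344,11.236) -> (-9.076,13.955) [heading=65, draw]
  RT 40: heading 65 -> 25
  -- iteration 6/9 --
  FD 3: (-9.076,13.955) -> (-6.357,15.222) [heading=25, draw]
  RT 40: heading 25 -> 345
  -- iteration 7/9 --
  FD 3: (-6.357,15.222) -> (-3.459,14.446) [heading=345, draw]
  RT 40: heading 345 -> 305
  -- iteration 8/9 --
  FD 3: (-3.459,14.446) -> (-1.739,11.989) [heading=305, draw]
  RT 40: heading 305 -> 265
  -- iteration 9/9 --
  FD 3: (-1.739,11.989) -> (-2,9) [heading=265, draw]
  RT 40: heading 265 -> 225
]
Final: pos=(-2,9), heading=225, 9 segment(s) drawn

Start position: (-2, 9)
Final position: (-2, 9)
Distance = 0; < 1e-6 -> CLOSED

Answer: yes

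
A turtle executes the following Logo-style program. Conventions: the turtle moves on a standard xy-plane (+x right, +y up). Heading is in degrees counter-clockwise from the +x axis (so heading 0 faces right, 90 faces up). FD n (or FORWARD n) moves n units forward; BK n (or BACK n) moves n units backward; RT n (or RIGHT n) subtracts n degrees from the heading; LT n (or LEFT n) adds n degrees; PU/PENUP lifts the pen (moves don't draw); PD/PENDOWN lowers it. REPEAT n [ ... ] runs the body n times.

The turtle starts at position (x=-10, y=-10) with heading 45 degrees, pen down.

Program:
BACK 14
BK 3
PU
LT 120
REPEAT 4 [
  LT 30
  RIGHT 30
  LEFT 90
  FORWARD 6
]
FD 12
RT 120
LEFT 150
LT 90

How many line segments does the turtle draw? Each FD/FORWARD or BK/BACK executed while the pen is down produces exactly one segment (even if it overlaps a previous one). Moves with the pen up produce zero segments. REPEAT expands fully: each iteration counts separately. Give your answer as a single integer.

Executing turtle program step by step:
Start: pos=(-10,-10), heading=45, pen down
BK 14: (-10,-10) -> (-19.899,-19.899) [heading=45, draw]
BK 3: (-19.899,-19.899) -> (-22.021,-22.021) [heading=45, draw]
PU: pen up
LT 120: heading 45 -> 165
REPEAT 4 [
  -- iteration 1/4 --
  LT 30: heading 165 -> 195
  RT 30: heading 195 -> 165
  LT 90: heading 165 -> 255
  FD 6: (-22.021,-22.021) -> (-23.574,-27.816) [heading=255, move]
  -- iteration 2/4 --
  LT 30: heading 255 -> 285
  RT 30: heading 285 -> 255
  LT 90: heading 255 -> 345
  FD 6: (-23.574,-27.816) -> (-17.778,-29.369) [heading=345, move]
  -- iteration 3/4 --
  LT 30: heading 345 -> 15
  RT 30: heading 15 -> 345
  LT 90: heading 345 -> 75
  FD 6: (-17.778,-29.369) -> (-16.225,-23.574) [heading=75, move]
  -- iteration 4/4 --
  LT 30: heading 75 -> 105
  RT 30: heading 105 -> 75
  LT 90: heading 75 -> 165
  FD 6: (-16.225,-23.574) -> (-22.021,-22.021) [heading=165, move]
]
FD 12: (-22.021,-22.021) -> (-33.612,-18.915) [heading=165, move]
RT 120: heading 165 -> 45
LT 150: heading 45 -> 195
LT 90: heading 195 -> 285
Final: pos=(-33.612,-18.915), heading=285, 2 segment(s) drawn
Segments drawn: 2

Answer: 2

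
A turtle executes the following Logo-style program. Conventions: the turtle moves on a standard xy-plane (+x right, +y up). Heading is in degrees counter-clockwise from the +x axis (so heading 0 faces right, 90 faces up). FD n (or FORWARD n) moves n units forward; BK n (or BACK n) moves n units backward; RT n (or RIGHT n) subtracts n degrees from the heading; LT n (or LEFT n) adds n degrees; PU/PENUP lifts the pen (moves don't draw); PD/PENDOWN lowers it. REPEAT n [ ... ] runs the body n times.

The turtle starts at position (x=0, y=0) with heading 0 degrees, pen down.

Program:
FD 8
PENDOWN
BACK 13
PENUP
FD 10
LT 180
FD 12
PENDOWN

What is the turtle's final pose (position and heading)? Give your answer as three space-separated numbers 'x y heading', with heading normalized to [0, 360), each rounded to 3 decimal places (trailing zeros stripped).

Answer: -7 0 180

Derivation:
Executing turtle program step by step:
Start: pos=(0,0), heading=0, pen down
FD 8: (0,0) -> (8,0) [heading=0, draw]
PD: pen down
BK 13: (8,0) -> (-5,0) [heading=0, draw]
PU: pen up
FD 10: (-5,0) -> (5,0) [heading=0, move]
LT 180: heading 0 -> 180
FD 12: (5,0) -> (-7,0) [heading=180, move]
PD: pen down
Final: pos=(-7,0), heading=180, 2 segment(s) drawn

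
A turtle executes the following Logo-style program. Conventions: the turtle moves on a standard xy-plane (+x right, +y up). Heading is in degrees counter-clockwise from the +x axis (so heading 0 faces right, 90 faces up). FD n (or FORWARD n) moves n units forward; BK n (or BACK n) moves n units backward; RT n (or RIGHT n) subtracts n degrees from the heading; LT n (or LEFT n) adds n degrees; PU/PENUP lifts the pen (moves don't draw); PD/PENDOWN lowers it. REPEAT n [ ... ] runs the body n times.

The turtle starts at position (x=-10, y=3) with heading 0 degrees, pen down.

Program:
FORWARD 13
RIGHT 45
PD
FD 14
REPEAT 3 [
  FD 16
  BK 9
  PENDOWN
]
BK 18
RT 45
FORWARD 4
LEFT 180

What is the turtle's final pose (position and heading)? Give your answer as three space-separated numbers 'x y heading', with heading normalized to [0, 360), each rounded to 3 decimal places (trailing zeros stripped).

Answer: 15.021 -13.021 90

Derivation:
Executing turtle program step by step:
Start: pos=(-10,3), heading=0, pen down
FD 13: (-10,3) -> (3,3) [heading=0, draw]
RT 45: heading 0 -> 315
PD: pen down
FD 14: (3,3) -> (12.899,-6.899) [heading=315, draw]
REPEAT 3 [
  -- iteration 1/3 --
  FD 16: (12.899,-6.899) -> (24.213,-18.213) [heading=315, draw]
  BK 9: (24.213,-18.213) -> (17.849,-11.849) [heading=315, draw]
  PD: pen down
  -- iteration 2/3 --
  FD 16: (17.849,-11.849) -> (29.163,-23.163) [heading=315, draw]
  BK 9: (29.163,-23.163) -> (22.799,-16.799) [heading=315, draw]
  PD: pen down
  -- iteration 3/3 --
  FD 16: (22.799,-16.799) -> (34.113,-28.113) [heading=315, draw]
  BK 9: (34.113,-28.113) -> (27.749,-21.749) [heading=315, draw]
  PD: pen down
]
BK 18: (27.749,-21.749) -> (15.021,-9.021) [heading=315, draw]
RT 45: heading 315 -> 270
FD 4: (15.021,-9.021) -> (15.021,-13.021) [heading=270, draw]
LT 180: heading 270 -> 90
Final: pos=(15.021,-13.021), heading=90, 10 segment(s) drawn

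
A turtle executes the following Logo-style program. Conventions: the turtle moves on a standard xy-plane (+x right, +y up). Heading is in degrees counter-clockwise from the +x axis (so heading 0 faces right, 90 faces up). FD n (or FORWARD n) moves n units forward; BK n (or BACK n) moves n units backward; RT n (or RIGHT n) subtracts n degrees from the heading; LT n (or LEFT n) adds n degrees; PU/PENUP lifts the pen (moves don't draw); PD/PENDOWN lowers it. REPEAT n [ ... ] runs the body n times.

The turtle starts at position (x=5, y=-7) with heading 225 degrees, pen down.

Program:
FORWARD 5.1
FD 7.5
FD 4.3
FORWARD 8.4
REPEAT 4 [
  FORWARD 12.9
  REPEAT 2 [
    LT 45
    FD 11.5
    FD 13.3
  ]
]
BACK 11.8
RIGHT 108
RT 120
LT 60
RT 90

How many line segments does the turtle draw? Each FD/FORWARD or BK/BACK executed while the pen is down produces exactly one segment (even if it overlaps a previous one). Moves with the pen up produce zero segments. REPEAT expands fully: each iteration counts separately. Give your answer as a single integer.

Executing turtle program step by step:
Start: pos=(5,-7), heading=225, pen down
FD 5.1: (5,-7) -> (1.394,-10.606) [heading=225, draw]
FD 7.5: (1.394,-10.606) -> (-3.91,-15.91) [heading=225, draw]
FD 4.3: (-3.91,-15.91) -> (-6.95,-18.95) [heading=225, draw]
FD 8.4: (-6.95,-18.95) -> (-12.89,-24.89) [heading=225, draw]
REPEAT 4 [
  -- iteration 1/4 --
  FD 12.9: (-12.89,-24.89) -> (-22.011,-34.011) [heading=225, draw]
  REPEAT 2 [
    -- iteration 1/2 --
    LT 45: heading 225 -> 270
    FD 11.5: (-22.011,-34.011) -> (-22.011,-45.511) [heading=270, draw]
    FD 13.3: (-22.011,-45.511) -> (-22.011,-58.811) [heading=270, draw]
    -- iteration 2/2 --
    LT 45: heading 270 -> 315
    FD 11.5: (-22.011,-58.811) -> (-13.88,-66.943) [heading=315, draw]
    FD 13.3: (-13.88,-66.943) -> (-4.475,-76.348) [heading=315, draw]
  ]
  -- iteration 2/4 --
  FD 12.9: (-4.475,-76.348) -> (4.646,-85.469) [heading=315, draw]
  REPEAT 2 [
    -- iteration 1/2 --
    LT 45: heading 315 -> 0
    FD 11.5: (4.646,-85.469) -> (16.146,-85.469) [heading=0, draw]
    FD 13.3: (16.146,-85.469) -> (29.446,-85.469) [heading=0, draw]
    -- iteration 2/2 --
    LT 45: heading 0 -> 45
    FD 11.5: (29.446,-85.469) -> (37.578,-77.338) [heading=45, draw]
    FD 13.3: (37.578,-77.338) -> (46.983,-67.933) [heading=45, draw]
  ]
  -- iteration 3/4 --
  FD 12.9: (46.983,-67.933) -> (56.104,-58.811) [heading=45, draw]
  REPEAT 2 [
    -- iteration 1/2 --
    LT 45: heading 45 -> 90
    FD 11.5: (56.104,-58.811) -> (56.104,-47.311) [heading=90, draw]
    FD 13.3: (56.104,-47.311) -> (56.104,-34.011) [heading=90, draw]
    -- iteration 2/2 --
    LT 45: heading 90 -> 135
    FD 11.5: (56.104,-34.011) -> (47.973,-25.88) [heading=135, draw]
    FD 13.3: (47.973,-25.88) -> (38.568,-16.475) [heading=135, draw]
  ]
  -- iteration 4/4 --
  FD 12.9: (38.568,-16.475) -> (29.446,-7.354) [heading=135, draw]
  REPEAT 2 [
    -- iteration 1/2 --
    LT 45: heading 135 -> 180
    FD 11.5: (29.446,-7.354) -> (17.946,-7.354) [heading=180, draw]
    FD 13.3: (17.946,-7.354) -> (4.646,-7.354) [heading=180, draw]
    -- iteration 2/2 --
    LT 45: heading 180 -> 225
    FD 11.5: (4.646,-7.354) -> (-3.485,-15.485) [heading=225, draw]
    FD 13.3: (-3.485,-15.485) -> (-12.89,-24.89) [heading=225, draw]
  ]
]
BK 11.8: (-12.89,-24.89) -> (-4.546,-16.546) [heading=225, draw]
RT 108: heading 225 -> 117
RT 120: heading 117 -> 357
LT 60: heading 357 -> 57
RT 90: heading 57 -> 327
Final: pos=(-4.546,-16.546), heading=327, 25 segment(s) drawn
Segments drawn: 25

Answer: 25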